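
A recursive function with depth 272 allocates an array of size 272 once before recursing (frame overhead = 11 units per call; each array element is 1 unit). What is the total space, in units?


Array allocation: 272 units (allocated once)
Stack frames: 272 deep * 11 per frame = 2992 units
Total = 272 + 2992 = 3264


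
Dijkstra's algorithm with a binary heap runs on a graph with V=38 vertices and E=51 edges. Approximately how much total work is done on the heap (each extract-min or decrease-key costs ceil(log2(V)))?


Dijkstra with a binary heap: each vertex is extracted once, each edge may relax once.
Each heap operation costs O(log V).
V + E = 38 + 51 = 89
ceil(log2(38)) = 6 (since 2^5 = 32 < 38 <= 64 = 2^6)
Total heap work = (V+E) * ceil(log2(V)) = 89 * 6 = 534


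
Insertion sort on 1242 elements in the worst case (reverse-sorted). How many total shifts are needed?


In the worst case (reverse-sorted), each element shifts past all previous:
  Element 1: 1 shifts
  Element 2: 2 shifts
  Element 3: 3 shifts
  Element 4: 4 shifts
  Element 5: 5 shifts
  ...
  Element 1241: 1241 shifts
Total = 1 + 2 + ... + 1241
= 1242*(1242-1)/2 = 770661


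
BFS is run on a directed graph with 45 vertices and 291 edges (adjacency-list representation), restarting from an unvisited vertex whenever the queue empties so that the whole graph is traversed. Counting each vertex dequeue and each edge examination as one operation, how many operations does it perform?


A full BFS traversal dequeues each vertex exactly once and examines each directed edge exactly once.
V = 45 (vertex processing cost)
E = 291 (edge examination cost)
Total operations proportional to V + E = 45 + 291 = 336


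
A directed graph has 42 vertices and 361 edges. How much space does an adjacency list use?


Adjacency list: one list head per vertex + one entry per edge
Vertex heads: 42
Edge entries: 361
Total = 42 + 361 = 403


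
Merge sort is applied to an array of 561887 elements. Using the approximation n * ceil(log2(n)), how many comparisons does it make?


Merge sort divides the array into halves recursively.
Number of levels = ceil(log2(561887)) = 20
At each level, approximately n = 561887 comparisons are needed for merging.
Total comparisons ~ n * ceil(log2(n)) = 561887 * 20 = 11237740


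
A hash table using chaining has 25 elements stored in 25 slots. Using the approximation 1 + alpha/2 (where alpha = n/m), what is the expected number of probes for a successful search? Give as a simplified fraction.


Load factor alpha = n/m = 25/25
Expected probes = 1 + alpha/2 = 1 + 25/(2*25)
= 1 + 25/50
= 50/50 + 25/50
= 75/50
Simplify: 3/2


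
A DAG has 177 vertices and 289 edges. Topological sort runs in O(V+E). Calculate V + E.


V = 177 (vertex processing)
E = 289 (edge processing)
V + E = 177 + 289 = 466


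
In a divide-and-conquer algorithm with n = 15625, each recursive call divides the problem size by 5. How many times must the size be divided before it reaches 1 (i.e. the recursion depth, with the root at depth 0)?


Number of divisions = log_5(15625)
Sizes: 15625 -> 3125 -> 625 -> 125 -> 25 -> 5 -> 1 (6 divisions)
Recursion depth = 6


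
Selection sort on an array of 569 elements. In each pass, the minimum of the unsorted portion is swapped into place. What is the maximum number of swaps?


Selection sort performs one swap per pass:
  Pass 1: find min in positions 0 to 568, swap with position 0
  Pass 2: find min in positions 1 to 568, swap with position 1
  Pass 3: find min in positions 2 to 568, swap with position 2
  Pass 4: find min in positions 3 to 568, swap with position 3
  Pass 5: find min in positions 4 to 568, swap with position 4
  ... (563 more passes)
Total passes (and swaps) = n - 1 = 569 - 1 = 568


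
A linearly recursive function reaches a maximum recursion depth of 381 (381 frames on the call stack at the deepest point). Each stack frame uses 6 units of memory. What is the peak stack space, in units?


Maximum recursion depth = 381 frames
Memory per frame = 6 units
Total stack space = depth * frame_size
= 381 * 6 = 2286


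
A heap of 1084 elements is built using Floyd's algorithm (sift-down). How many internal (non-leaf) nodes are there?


Leaf nodes occupy roughly half the array.
Sift-down is called for each internal node, starting from the last one.
Internal nodes = floor(n/2) = floor(1084/2) = 542


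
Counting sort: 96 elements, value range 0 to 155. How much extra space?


n = 96 (output array)
k = 156 (count array for 156 distinct values)
Extra space = 96 + 156 = 252


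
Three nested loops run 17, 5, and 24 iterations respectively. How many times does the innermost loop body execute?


Loop 1 (outermost): 17 iterations
Loop 2 (middle): 5 iterations per outer
Loop 3 (innermost): 24 iterations per middle
Total = 17 * 5 * 24 = 2040


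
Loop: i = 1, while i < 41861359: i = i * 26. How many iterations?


i multiplies by 26 each step:
i = 1 -> 26 -> 676 -> 17576 -> 456976 -> 11881376 -> 308915776 (stop)
Iterations = ceil(log_26(41861359)) = 6


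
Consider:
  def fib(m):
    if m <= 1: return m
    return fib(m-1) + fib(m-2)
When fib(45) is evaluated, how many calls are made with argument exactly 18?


Let N(m) = number of times fib(m) is called while evaluating fib(45).
N(45) = 1 (the initial call).
N(44) = 1 (only fib(45) calls it).
For 1 <= m <= 43: fib(m) is called by fib(m+1) and fib(m+2), so
  N(m) = N(m+1) + N(m+2).
fib(0) is called only by fib(2), so N(0) = N(2).
Walk down from m=45:
  N(45)=1, N(44)=1, N(43)=2, N(42)=3, N(41)=5, N(40)=8, N(39)=13, N(38)=21, N(37)=34, N(36)=55, N(35)=89, N(34)=144, N(33)=233, N(32)=377, N(31)=610, N(30)=987, N(29)=1597, N(28)=2584, N(27)=4181, N(26)=6765, N(25)=10946, N(24)=17711, N(23)=28657, N(22)=46368, N(21)=75025, N(20)=121393, N(19)=196418, N(18)=317811
N(18) = 317811


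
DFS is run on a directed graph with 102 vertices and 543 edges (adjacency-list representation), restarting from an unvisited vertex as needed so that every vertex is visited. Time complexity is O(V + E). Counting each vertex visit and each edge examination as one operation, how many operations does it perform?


A full DFS traversal processes each vertex exactly once (push/pop on stack).
Each directed edge is examined once.
V = 102, E = 543
V + E = 645


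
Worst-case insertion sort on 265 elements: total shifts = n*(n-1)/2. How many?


Sum of shifts = 1 + 2 + 3 + ... + 264
= 265 * 264 / 2
= 69960 / 2
= 34980


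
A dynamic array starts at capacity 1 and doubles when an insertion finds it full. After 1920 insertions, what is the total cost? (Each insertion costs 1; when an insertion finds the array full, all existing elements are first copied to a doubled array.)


Insertion cost: 1920 (one per element)
Resizes occur just before inserting elements 2, 3, 5, 9, ...
Elements copied at each resize: 1 + 2 + 4 + 8 + 16 + 32 + 64 + 128 + 256 + 512 + 1024
Sum of copies = 2047 (geometric series: 2^k - 1)
Total = 1920 + 2047 = 3967


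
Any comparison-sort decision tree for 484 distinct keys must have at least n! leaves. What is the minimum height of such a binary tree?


A binary decision tree of height h has at most 2^h leaves and needs at least n! of them, so h >= ceil(log2(n!)).
484! is far too large to multiply out, so use Stirling's series:
  ln(n!) ~ n ln n - n + (1/2) ln(2 pi n) + 1/(12n)  (error below 1/(360 n^3), negligible here)
  ln(484) = 6.1820849
  n ln n = 484 * 6.1820849 = 2992.1291
  (1/2) ln(2 pi * 484) = (1/2) ln(3041.0617) = 4.0100
  1/(12*484) = 0.0002
  ln(484!) ~ 2992.1291 - 484 + 4.0100 + 0.0002 = 2512.1393
Convert to base 2: log2(484!) = 2512.1393 / ln 2 = 2512.1393 / 0.69314718 = 3624.2509
ceil(3624.2509) = 3625


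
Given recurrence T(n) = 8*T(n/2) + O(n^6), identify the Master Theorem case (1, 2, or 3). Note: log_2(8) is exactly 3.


Master Theorem parameters: a=8, b=2, c=6
log_b(a) = 3
Compare b^c with a: 2^6 = 64 > 8, so c > log_b(a).
Comparing c=6 vs log_b(a)=3:
6 > 3 => Case 3
Result: T(n) = O(n^6)
Master Theorem case = 3


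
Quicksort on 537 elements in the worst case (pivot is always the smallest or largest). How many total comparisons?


In the worst case, each partition step picks the worst pivot:
  Partition 1: 536 comparisons (n-1 elements to compare)
  Partition 2: 535 comparisons
  Partition 3: 534 comparisons
  Partition 4: 533 comparisons
  Partition 5: 532 comparisons
  ...
  Last partition: 0 comparisons
Total = (n-1) + (n-2) + ... + 1 + 0 = n*(n-1)/2
= 537*536/2 = 143916


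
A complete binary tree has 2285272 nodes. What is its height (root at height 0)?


In a complete binary tree, level k holds nodes 2^k .. 2^(k+1)-1 (1-indexed).
Height = floor(log2(n)) = floor(log2(2285272)) = 21
Check: 2^21 = 2097152 <= 2285272 < 4194304 = 2^22


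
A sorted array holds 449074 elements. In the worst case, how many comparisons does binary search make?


Halving sequence: 449074 -> 224537 -> 112268 -> 56134 -> 28067 -> 14033 -> 7016 -> 3508 -> 1754 -> 877 -> 438 -> 219 -> 109 -> 54 -> 27 -> 13 -> 6 -> 3 -> 1
Number of halvings = 18
Max comparisons = 18 + 1 = 19


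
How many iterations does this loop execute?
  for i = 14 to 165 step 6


The loop variable i takes values starting at 14 and increments by 6 each iteration.
Sequence: i = 14, 20, 26, 32, 38, 44, 50, 56, 62, ...
The upper bound 165 is inclusive, so the count is floor((last - first) / step) + 1:
floor((165 - 14) / 6) + 1 = floor(151/6) + 1 = 25 + 1 = 26


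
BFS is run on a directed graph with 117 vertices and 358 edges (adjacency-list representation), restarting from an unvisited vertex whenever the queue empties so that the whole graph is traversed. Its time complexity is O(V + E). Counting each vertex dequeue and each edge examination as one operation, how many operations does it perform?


A full BFS traversal dequeues each vertex exactly once and examines each directed edge exactly once.
V = 117 (vertex processing cost)
E = 358 (edge examination cost)
Total operations proportional to V + E = 117 + 358 = 475


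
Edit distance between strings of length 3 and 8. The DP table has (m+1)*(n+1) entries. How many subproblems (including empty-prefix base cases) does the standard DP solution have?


The table includes base cases (empty prefixes).
Rows: (m+1) = 4
Columns: (n+1) = 9
Total = 4 * 9 = 36


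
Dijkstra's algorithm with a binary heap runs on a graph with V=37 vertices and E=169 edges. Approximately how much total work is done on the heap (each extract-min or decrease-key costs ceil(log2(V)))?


Dijkstra with a binary heap: each vertex is extracted once, each edge may relax once.
Each heap operation costs O(log V).
V + E = 37 + 169 = 206
ceil(log2(37)) = 6 (since 2^5 = 32 < 37 <= 64 = 2^6)
Total heap work = (V+E) * ceil(log2(V)) = 206 * 6 = 1236


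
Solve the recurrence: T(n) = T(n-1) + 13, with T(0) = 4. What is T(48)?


Unrolling the recurrence:
T(48) = T(47) + 13
       = T(46) + 13 + 13
       = T(45) + 13*3
       ...
       = T(0) + 13*48
       = 4 + 624 = 628


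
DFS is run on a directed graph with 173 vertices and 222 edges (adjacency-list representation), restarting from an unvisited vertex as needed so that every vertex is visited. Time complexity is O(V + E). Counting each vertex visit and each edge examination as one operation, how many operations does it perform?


A full DFS traversal processes each vertex exactly once (push/pop on stack).
Each directed edge is examined once.
V = 173, E = 222
V + E = 395


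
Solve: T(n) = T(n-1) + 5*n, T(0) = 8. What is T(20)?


Expanding the recurrence:
T(20) = T(19) + 5*20
       = T(18) + 5*19 + 5*20
       ...
       = T(0) + 5*(1 + 2 + ... + 20)
       = 8 + 5 * 20*21/2
       = 8 + 5 * 210
       = 8 + 1050 = 1058


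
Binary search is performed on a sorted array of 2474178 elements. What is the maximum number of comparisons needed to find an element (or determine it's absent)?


Binary search halves the search space each comparison:
  Step 1: search space = 2474178 -> 1237089
  Step 2: search space = 1237089 -> 618544
  Step 3: search space = 618544 -> 309272
  Step 4: search space = 309272 -> 154636
  Step 5: search space = 154636 -> 77318
  Step 6: search space = 77318 -> 38659
  Step 7: search space = 38659 -> 19329
  Step 8: search space = 19329 -> 9664
  Step 9: search space = 9664 -> 4832
  Step 10: search space = 4832 -> 2416
  Step 11: search space = 2416 -> 1208
  Step 12: search space = 1208 -> 604
  Step 13: search space = 604 -> 302
  Step 14: search space = 302 -> 151
  Step 15: search space = 151 -> 75
  Step 16: search space = 75 -> 37
  Step 17: search space = 37 -> 18
  Step 18: search space = 18 -> 9
  Step 19: search space = 9 -> 4
  Step 20: search space = 4 -> 2
  Step 21: search space = 2 -> 1
  Step 22: search space = 1 (final check)
Maximum comparisons = floor(log2(2474178)) + 1 = 21 + 1 = 22


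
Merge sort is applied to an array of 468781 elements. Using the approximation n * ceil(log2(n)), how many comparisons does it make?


Merge sort divides the array into halves recursively.
Number of levels = ceil(log2(468781)) = 19
At each level, approximately n = 468781 comparisons are needed for merging.
Total comparisons ~ n * ceil(log2(n)) = 468781 * 19 = 8906839


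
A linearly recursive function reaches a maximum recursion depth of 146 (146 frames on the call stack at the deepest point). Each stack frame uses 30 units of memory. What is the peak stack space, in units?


Maximum recursion depth = 146 frames
Memory per frame = 30 units
Total stack space = depth * frame_size
= 146 * 30 = 4380


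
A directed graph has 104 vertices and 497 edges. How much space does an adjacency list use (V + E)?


Adjacency list: one list head per vertex + one entry per edge
Vertex heads: 104
Edge entries: 497
Total = 104 + 497 = 601


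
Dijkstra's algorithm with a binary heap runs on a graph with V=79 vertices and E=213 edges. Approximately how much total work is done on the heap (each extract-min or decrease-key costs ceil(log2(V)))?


Dijkstra with a binary heap: each vertex is extracted once, each edge may relax once.
Each heap operation costs O(log V).
V + E = 79 + 213 = 292
ceil(log2(79)) = 7 (since 2^6 = 64 < 79 <= 128 = 2^7)
Total heap work = (V+E) * ceil(log2(V)) = 292 * 7 = 2044


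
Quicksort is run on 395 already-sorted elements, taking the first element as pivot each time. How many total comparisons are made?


Sum of comparisons per partition:
394 + 393 + ... + 1 + 0
= 395 * (395 - 1) / 2
= 395 * 394 / 2
= 77815


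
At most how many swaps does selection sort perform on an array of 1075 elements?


Each of the 1074 passes places one element in its final position.
Pass 1: swap minimum into position 0
Pass 2: swap minimum of remaining into position 1
...
Pass 1074: last two elements, one swap
Maximum swaps = 1075 - 1 = 1074


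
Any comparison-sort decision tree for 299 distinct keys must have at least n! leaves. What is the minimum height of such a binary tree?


A binary decision tree of height h has at most 2^h leaves and needs at least n! of them, so h >= ceil(log2(n!)).
299! is far too large to multiply out, so use Stirling's series:
  ln(n!) ~ n ln n - n + (1/2) ln(2 pi n) + 1/(12n)  (error below 1/(360 n^3), negligible here)
  ln(299) = 5.7004436
  n ln n = 299 * 5.7004436 = 1704.4326
  (1/2) ln(2 pi * 299) = (1/2) ln(1878.6724) = 3.7692
  1/(12*299) = 0.0003
  ln(299!) ~ 1704.4326 - 299 + 3.7692 + 0.0003 = 1409.2021
Convert to base 2: log2(299!) = 1409.2021 / ln 2 = 1409.2021 / 0.69314718 = 2033.0489
ceil(2033.0489) = 2034


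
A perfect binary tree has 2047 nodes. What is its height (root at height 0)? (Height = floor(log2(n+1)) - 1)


For a perfect binary tree of height h: n = 2^(h+1) - 1, so h = log2(n+1) - 1.
  n + 1 = 2048 = 2^11
  log2(2048) = 11
  height = 11 - 1 = 10


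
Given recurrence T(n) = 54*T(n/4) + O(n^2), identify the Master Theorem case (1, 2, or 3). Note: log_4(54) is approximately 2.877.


Master Theorem parameters: a=54, b=4, c=2
log_b(a) = 2.877
Compare b^c with a: 4^2 = 16 < 54, so c < log_b(a).
Comparing c=2 vs log_b(a)=2.877:
2 < 2.877 => Case 1
Result: T(n) = O(n^(log_4 54)) ~ O(n^2.877)
Master Theorem case = 1


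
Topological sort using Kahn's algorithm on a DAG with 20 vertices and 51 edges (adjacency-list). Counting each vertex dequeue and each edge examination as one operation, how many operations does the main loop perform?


Kahn's algorithm:
  1. Compute in-degrees: O(V + E)
  2. Process queue: each vertex dequeued once (O(V))
     each edge examined once (O(E))
Total = V + E = 20 + 51 = 71


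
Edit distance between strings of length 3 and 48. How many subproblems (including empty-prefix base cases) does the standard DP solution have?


The table includes base cases (empty prefixes).
Rows: (m+1) = 4
Columns: (n+1) = 49
Total = 4 * 49 = 196


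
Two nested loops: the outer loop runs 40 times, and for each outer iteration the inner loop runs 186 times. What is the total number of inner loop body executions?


Outer loop: 40 iterations
Inner loop: 186 iterations per outer iteration
Total = 40 * 186 = 7440


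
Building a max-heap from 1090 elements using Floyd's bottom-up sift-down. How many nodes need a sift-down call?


In a heap of 1090 elements (0-indexed array):
  Last element index: 1089
  Parent of last element: floor((1089 - 1) / 2) = 544
  Internal nodes: indices 0 to 544
  Count = floor(1090/2) = 545


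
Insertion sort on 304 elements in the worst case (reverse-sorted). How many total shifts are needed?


In the worst case (reverse-sorted), each element shifts past all previous:
  Element 1: 1 shifts
  Element 2: 2 shifts
  Element 3: 3 shifts
  Element 4: 4 shifts
  Element 5: 5 shifts
  ...
  Element 303: 303 shifts
Total = 1 + 2 + ... + 303
= 304*(304-1)/2 = 46056


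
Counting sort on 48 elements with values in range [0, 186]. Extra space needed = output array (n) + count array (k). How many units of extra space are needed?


Output array size: 48 (to store sorted result)
Count array size: 187 (one slot per possible value, range 0 to 186)
Total extra space = 48 + 187 = 235


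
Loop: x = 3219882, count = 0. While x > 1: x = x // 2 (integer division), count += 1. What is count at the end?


The variable x halves each step:
x = 3219882 -> 1609941 -> 804970 -> 402485 -> 201242 -> 100621 -> 50310 -> 25155 -> 12577 -> 6288 -> 3144 -> 1572 -> 786 -> 393 -> 196 -> 98 -> 49 -> 24 -> 12 -> 6 -> 3 -> 1
Number of halvings = floor(log2(3219882)) = 21


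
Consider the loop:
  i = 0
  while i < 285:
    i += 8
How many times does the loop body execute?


Starting at i = 0, each iteration adds 8.
Iterations until i >= 285:
  Iteration 1: i = 0 -> i = 8
  Iteration 2: i = 8 -> i = 16
  Iteration 3: i = 16 -> i = 24
  Iteration 4: i = 24 -> i = 32
  Iteration 5: i = 32 -> i = 40
  Iteration 6: i = 40 -> i = 48
  Iteration 7: i = 48 -> i = 56
  Iteration 8: i = 56 -> i = 64
  ... continuing ...
Total iterations = ceil(285/8) = 36


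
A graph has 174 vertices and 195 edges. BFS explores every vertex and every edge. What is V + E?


A full BFS traversal dequeues each vertex once and examines each edge once.
Vertex visits: 174
Edge visits: 195
V + E = 174 + 195 = 369


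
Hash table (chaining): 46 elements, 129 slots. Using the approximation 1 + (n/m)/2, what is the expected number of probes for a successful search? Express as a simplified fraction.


Computing expected probes:
alpha = 46/129
= 1 + alpha/2
= 1 + 46/(2*129)
= (2*129 + 46) / (2*129)
= 304/258 = 152/129


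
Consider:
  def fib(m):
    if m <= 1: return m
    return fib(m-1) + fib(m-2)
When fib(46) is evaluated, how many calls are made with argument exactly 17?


Let N(m) = number of times fib(m) is called while evaluating fib(46).
N(46) = 1 (the initial call).
N(45) = 1 (only fib(46) calls it).
For 1 <= m <= 44: fib(m) is called by fib(m+1) and fib(m+2), so
  N(m) = N(m+1) + N(m+2).
fib(0) is called only by fib(2), so N(0) = N(2).
Walk down from m=46:
  N(46)=1, N(45)=1, N(44)=2, N(43)=3, N(42)=5, N(41)=8, N(40)=13, N(39)=21, N(38)=34, N(37)=55, N(36)=89, N(35)=144, N(34)=233, N(33)=377, N(32)=610, N(31)=987, N(30)=1597, N(29)=2584, N(28)=4181, N(27)=6765, N(26)=10946, N(25)=17711, N(24)=28657, N(23)=46368, N(22)=75025, N(21)=121393, N(20)=196418, N(19)=317811, N(18)=514229, N(17)=832040
N(17) = 832040


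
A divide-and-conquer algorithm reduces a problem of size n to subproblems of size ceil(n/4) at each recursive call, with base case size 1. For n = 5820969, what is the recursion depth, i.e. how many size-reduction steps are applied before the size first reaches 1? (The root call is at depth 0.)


Each step divides the size by 4 (rounding up); after k steps the size is ceil(n/4^k), which equals 1 exactly when 4^k >= n.
So the depth is the smallest k with 4^k >= 5820969, i.e. ceil(log_4(5820969)).
4^11 = 4194304 < 5820969 <= 16777216 = 4^12
Recursion depth = 12


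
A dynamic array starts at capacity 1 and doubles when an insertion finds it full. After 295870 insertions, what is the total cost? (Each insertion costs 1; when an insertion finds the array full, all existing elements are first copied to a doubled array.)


Insertion cost: 295870 (one per element)
Resizes occur just before inserting elements 2, 3, 5, 9, ...
Elements copied at each resize: 1 + 2 + 4 + 8 + 16 + 32 + 64 + 128 + 256 + 512 + 1024 + 2048 + 4096 + 8192 + 16384 + 32768 + 65536 + 131072 + 262144
Sum of copies = 524287 (geometric series: 2^k - 1)
Total = 295870 + 524287 = 820157


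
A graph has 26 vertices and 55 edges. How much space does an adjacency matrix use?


Adjacency matrix: V x V grid of entries
Space = V^2 = 26^2 = 26 * 26 = 676


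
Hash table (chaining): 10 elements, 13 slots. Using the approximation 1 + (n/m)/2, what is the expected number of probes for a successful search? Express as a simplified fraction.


Computing expected probes:
alpha = 10/13
= 1 + alpha/2
= 1 + 10/(2*13)
= (2*13 + 10) / (2*13)
= 36/26 = 18/13


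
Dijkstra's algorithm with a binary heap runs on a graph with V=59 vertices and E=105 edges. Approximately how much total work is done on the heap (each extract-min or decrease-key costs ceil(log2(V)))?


Dijkstra with a binary heap: each vertex is extracted once, each edge may relax once.
Each heap operation costs O(log V).
V + E = 59 + 105 = 164
ceil(log2(59)) = 6 (since 2^5 = 32 < 59 <= 64 = 2^6)
Total heap work = (V+E) * ceil(log2(V)) = 164 * 6 = 984


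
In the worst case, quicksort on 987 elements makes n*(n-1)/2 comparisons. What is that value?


Sum of comparisons per partition:
986 + 985 + ... + 1 + 0
= 987 * (987 - 1) / 2
= 987 * 986 / 2
= 486591


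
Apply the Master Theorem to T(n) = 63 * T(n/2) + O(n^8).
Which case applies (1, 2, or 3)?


The Master Theorem: T(n) = a*T(n/b) + O(n^c)
  a = 63, b = 2, c = 8
log_b(a) = log_2(63) ~ 5.977
Compare b^c with a: 2^8 = 256 > 63, so c > log_b(a).
Since c > log_b(a), Case 3 applies.
T(n) = O(n^8)
Master Theorem case = 3


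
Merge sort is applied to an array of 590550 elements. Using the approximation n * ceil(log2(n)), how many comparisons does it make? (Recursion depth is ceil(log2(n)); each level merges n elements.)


Merge sort divides the array into halves recursively.
Number of levels = ceil(log2(590550)) = 20
At each level, approximately n = 590550 comparisons are needed for merging.
Total comparisons ~ n * ceil(log2(n)) = 590550 * 20 = 11811000


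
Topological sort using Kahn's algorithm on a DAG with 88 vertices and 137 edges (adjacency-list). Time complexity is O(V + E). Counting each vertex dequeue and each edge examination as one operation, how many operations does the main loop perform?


Kahn's algorithm:
  1. Compute in-degrees: O(V + E)
  2. Process queue: each vertex dequeued once (O(V))
     each edge examined once (O(E))
Total = V + E = 88 + 137 = 225


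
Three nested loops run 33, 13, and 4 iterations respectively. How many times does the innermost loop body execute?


Loop 1 (outermost): 33 iterations
Loop 2 (middle): 13 iterations per outer
Loop 3 (innermost): 4 iterations per middle
Total = 33 * 13 * 4 = 1716


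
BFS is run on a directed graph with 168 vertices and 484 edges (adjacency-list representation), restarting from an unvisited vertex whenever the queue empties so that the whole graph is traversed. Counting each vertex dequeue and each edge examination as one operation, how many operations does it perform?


A full BFS traversal dequeues each vertex exactly once and examines each directed edge exactly once.
V = 168 (vertex processing cost)
E = 484 (edge examination cost)
Total operations proportional to V + E = 168 + 484 = 652


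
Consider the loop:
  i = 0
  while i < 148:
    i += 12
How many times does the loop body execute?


Starting at i = 0, each iteration adds 12.
Iterations until i >= 148:
  Iteration 1: i = 0 -> i = 12
  Iteration 2: i = 12 -> i = 24
  Iteration 3: i = 24 -> i = 36
  Iteration 4: i = 36 -> i = 48
  Iteration 5: i = 48 -> i = 60
  Iteration 6: i = 60 -> i = 72
  Iteration 7: i = 72 -> i = 84
  Iteration 8: i = 84 -> i = 96
  ... continuing ...
Total iterations = ceil(148/12) = 13


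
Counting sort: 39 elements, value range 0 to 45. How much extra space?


n = 39 (output array)
k = 46 (count array for 46 distinct values)
Extra space = 39 + 46 = 85


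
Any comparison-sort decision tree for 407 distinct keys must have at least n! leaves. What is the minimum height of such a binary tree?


A binary decision tree of height h has at most 2^h leaves and needs at least n! of them, so h >= ceil(log2(n!)).
407! is far too large to multiply out, so use Stirling's series:
  ln(n!) ~ n ln n - n + (1/2) ln(2 pi n) + 1/(12n)  (error below 1/(360 n^3), negligible here)
  ln(407) = 6.0088132
  n ln n = 407 * 6.0088132 = 2445.5870
  (1/2) ln(2 pi * 407) = (1/2) ln(2557.2564) = 3.9233
  1/(12*407) = 0.0002
  ln(407!) ~ 2445.5870 - 407 + 3.9233 + 0.0002 = 2042.5105
Convert to base 2: log2(407!) = 2042.5105 / ln 2 = 2042.5105 / 0.69314718 = 2946.7198
ceil(2946.7198) = 2947


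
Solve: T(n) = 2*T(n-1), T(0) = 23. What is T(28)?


Unrolling:
T(28) = 2*T(27) = 2^2*T(26) = ... = 2^28*T(0)
= 2^28 * 23
= 268435456 * 23 = 6174015488


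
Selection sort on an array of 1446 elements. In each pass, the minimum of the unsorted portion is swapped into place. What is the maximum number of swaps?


Selection sort performs one swap per pass:
  Pass 1: find min in positions 0 to 1445, swap with position 0
  Pass 2: find min in positions 1 to 1445, swap with position 1
  Pass 3: find min in positions 2 to 1445, swap with position 2
  Pass 4: find min in positions 3 to 1445, swap with position 3
  Pass 5: find min in positions 4 to 1445, swap with position 4
  ... (1440 more passes)
Total passes (and swaps) = n - 1 = 1446 - 1 = 1445


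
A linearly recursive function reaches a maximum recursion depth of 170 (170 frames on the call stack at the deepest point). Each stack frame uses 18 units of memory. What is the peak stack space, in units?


Maximum recursion depth = 170 frames
Memory per frame = 18 units
Total stack space = depth * frame_size
= 170 * 18 = 3060


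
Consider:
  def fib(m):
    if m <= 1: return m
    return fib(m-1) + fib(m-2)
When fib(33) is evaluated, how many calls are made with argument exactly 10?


Let N(m) = number of times fib(m) is called while evaluating fib(33).
N(33) = 1 (the initial call).
N(32) = 1 (only fib(33) calls it).
For 1 <= m <= 31: fib(m) is called by fib(m+1) and fib(m+2), so
  N(m) = N(m+1) + N(m+2).
fib(0) is called only by fib(2), so N(0) = N(2).
Walk down from m=33:
  N(33)=1, N(32)=1, N(31)=2, N(30)=3, N(29)=5, N(28)=8, N(27)=13, N(26)=21, N(25)=34, N(24)=55, N(23)=89, N(22)=144, N(21)=233, N(20)=377, N(19)=610, N(18)=987, N(17)=1597, N(16)=2584, N(15)=4181, N(14)=6765, N(13)=10946, N(12)=17711, N(11)=28657, N(10)=46368
N(10) = 46368


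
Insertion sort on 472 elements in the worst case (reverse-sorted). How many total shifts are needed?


In the worst case (reverse-sorted), each element shifts past all previous:
  Element 1: 1 shifts
  Element 2: 2 shifts
  Element 3: 3 shifts
  Element 4: 4 shifts
  Element 5: 5 shifts
  ...
  Element 471: 471 shifts
Total = 1 + 2 + ... + 471
= 472*(472-1)/2 = 111156


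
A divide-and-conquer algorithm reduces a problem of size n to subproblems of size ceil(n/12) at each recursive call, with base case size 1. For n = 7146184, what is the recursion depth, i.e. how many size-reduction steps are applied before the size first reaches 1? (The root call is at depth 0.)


Each step divides the size by 12 (rounding up); after k steps the size is ceil(n/12^k), which equals 1 exactly when 12^k >= n.
So the depth is the smallest k with 12^k >= 7146184, i.e. ceil(log_12(7146184)).
12^6 = 2985984 < 7146184 <= 35831808 = 12^7
Recursion depth = 7


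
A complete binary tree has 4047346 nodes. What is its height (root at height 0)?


In a complete binary tree, level k holds nodes 2^k .. 2^(k+1)-1 (1-indexed).
Height = floor(log2(n)) = floor(log2(4047346)) = 21
Check: 2^21 = 2097152 <= 4047346 < 4194304 = 2^22


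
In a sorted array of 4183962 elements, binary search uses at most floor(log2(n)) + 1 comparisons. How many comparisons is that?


Halving sequence: 4183962 -> 2091981 -> 1045990 -> 522995 -> 261497 -> 130748 -> 65374 -> 32687 -> 16343 -> 8171 -> 4085 -> 2042 -> 1021 -> 510 -> 255 -> 127 -> 63 -> 31 -> 15 -> 7 -> 3 -> 1
Number of halvings = 21
Max comparisons = 21 + 1 = 22


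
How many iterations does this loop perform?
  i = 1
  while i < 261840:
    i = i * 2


The loop variable doubles each iteration:
i = 1 -> 2 -> 4 -> 8 -> 16 -> 32 -> 64 -> 128 -> 256 -> 512 -> 1024 -> 2048 -> 4096 -> 8192 -> 16384 -> 32768 -> 65536 -> 131072 -> 262144 (stop, 262144 >= 261840)
Number of doublings = ceil(log2(261840)) = 18


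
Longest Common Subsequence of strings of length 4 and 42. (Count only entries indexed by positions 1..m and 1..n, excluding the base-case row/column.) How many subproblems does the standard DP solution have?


DP table indexed by positions in both strings.
First string: 4 positions
Second string: 42 positions
Total = 4 * 42 = 168


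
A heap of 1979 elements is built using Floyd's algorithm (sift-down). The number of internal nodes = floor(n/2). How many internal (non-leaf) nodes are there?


Leaf nodes occupy roughly half the array.
Sift-down is called for each internal node, starting from the last one.
Internal nodes = floor(n/2) = floor(1979/2) = 989


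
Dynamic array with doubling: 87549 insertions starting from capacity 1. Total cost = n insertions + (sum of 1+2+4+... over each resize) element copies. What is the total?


n = 87549
Insertion costs: 87549
Resizes copy 1, 2, 4, ... up to the largest power of 2 that is <= n-1 = 87548, i.e. 65536.
Copy costs = 1 + 2 + 4 + 8 + 16 + 32 + 64 + 128 + 256 + 512 + 1024 + 2048 + 4096 + 8192 + 16384 + 32768 + 65536 = 131071
Total = 87549 + 131071 = 218620


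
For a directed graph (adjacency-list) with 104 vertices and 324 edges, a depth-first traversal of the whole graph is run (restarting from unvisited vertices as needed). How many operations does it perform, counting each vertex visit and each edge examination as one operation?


A full DFS traversal visits each vertex once and examines each edge once.
V = 104
E = 324
Sum = 104 + 324 = 428


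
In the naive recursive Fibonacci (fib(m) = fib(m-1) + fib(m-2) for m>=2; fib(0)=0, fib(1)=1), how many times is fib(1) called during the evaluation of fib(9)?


Let N(m) = number of times fib(m) is called while evaluating fib(9).
N(9) = 1 (the initial call).
N(8) = 1 (only fib(9) calls it).
For 1 <= m <= 7: fib(m) is called by fib(m+1) and fib(m+2), so
  N(m) = N(m+1) + N(m+2).
fib(0) is called only by fib(2), so N(0) = N(2).
Walk down from m=9:
  N(9)=1, N(8)=1, N(7)=2, N(6)=3, N(5)=5, N(4)=8, N(3)=13, N(2)=21, N(1)=34
N(1) = 34


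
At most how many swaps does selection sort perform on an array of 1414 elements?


Each of the 1413 passes places one element in its final position.
Pass 1: swap minimum into position 0
Pass 2: swap minimum of remaining into position 1
...
Pass 1413: last two elements, one swap
Maximum swaps = 1414 - 1 = 1413


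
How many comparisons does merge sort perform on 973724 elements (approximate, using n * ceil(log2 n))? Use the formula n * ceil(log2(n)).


Recursion depth: ceil(log2(973724)) = 20
Each recursion level merges n = 973724 elements
Total = 973724 * 20 = 19474480


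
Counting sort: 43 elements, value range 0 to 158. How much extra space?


n = 43 (output array)
k = 159 (count array for 159 distinct values)
Extra space = 43 + 159 = 202


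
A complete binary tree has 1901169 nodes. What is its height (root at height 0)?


In a complete binary tree, level k holds nodes 2^k .. 2^(k+1)-1 (1-indexed).
Height = floor(log2(n)) = floor(log2(1901169)) = 20
Check: 2^20 = 1048576 <= 1901169 < 2097152 = 2^21


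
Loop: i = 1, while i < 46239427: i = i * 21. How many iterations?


i multiplies by 21 each step:
i = 1 -> 21 -> 441 -> 9261 -> 194481 -> 4084101 -> 85766121 (stop)
Iterations = ceil(log_21(46239427)) = 6


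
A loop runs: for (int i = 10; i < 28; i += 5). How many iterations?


Loop starts at i = 10, increments by 5, stops when i >= 28.
Number of iterations = ceil((28 - 10) / 5)
= ceil(18 / 5)
= 4


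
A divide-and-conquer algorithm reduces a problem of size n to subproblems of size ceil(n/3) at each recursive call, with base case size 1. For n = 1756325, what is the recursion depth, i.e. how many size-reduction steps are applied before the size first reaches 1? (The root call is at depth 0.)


Each step divides the size by 3 (rounding up); after k steps the size is ceil(n/3^k), which equals 1 exactly when 3^k >= n.
So the depth is the smallest k with 3^k >= 1756325, i.e. ceil(log_3(1756325)).
3^13 = 1594323 < 1756325 <= 4782969 = 3^14
Recursion depth = 14


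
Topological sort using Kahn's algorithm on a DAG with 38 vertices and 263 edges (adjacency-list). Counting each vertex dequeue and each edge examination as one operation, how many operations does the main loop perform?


Kahn's algorithm:
  1. Compute in-degrees: O(V + E)
  2. Process queue: each vertex dequeued once (O(V))
     each edge examined once (O(E))
Total = V + E = 38 + 263 = 301


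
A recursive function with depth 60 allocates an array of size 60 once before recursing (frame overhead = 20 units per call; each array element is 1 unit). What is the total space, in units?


Array allocation: 60 units (allocated once)
Stack frames: 60 deep * 20 per frame = 1200 units
Total = 60 + 1200 = 1260


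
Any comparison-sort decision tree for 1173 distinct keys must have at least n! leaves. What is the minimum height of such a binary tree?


A binary decision tree of height h has at most 2^h leaves and needs at least n! of them, so h >= ceil(log2(n!)).
1173! is far too large to multiply out, so use Stirling's series:
  ln(n!) ~ n ln n - n + (1/2) ln(2 pi n) + 1/(12n)  (error below 1/(360 n^3), negligible here)
  ln(1173) = 7.0673198
  n ln n = 1173 * 7.0673198 = 8289.9661
  (1/2) ln(2 pi * 1173) = (1/2) ln(7370.1764) = 4.4526
  1/(12*1173) = 0.0001
  ln(1173!) ~ 8289.9661 - 1173 + 4.4526 + 0.0001 = 7121.4188
Convert to base 2: log2(1173!) = 7121.4188 / ln 2 = 7121.4188 / 0.69314718 = 10274.0356
ceil(10274.0356) = 10275


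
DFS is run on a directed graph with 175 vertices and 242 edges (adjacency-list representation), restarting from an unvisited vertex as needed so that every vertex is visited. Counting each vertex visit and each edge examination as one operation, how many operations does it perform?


A full DFS traversal processes each vertex exactly once (push/pop on stack).
Each directed edge is examined once.
V = 175, E = 242
V + E = 417


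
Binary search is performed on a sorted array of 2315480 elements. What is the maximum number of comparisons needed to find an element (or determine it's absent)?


Binary search halves the search space each comparison:
  Step 1: search space = 2315480 -> 1157740
  Step 2: search space = 1157740 -> 578870
  Step 3: search space = 578870 -> 289435
  Step 4: search space = 289435 -> 144717
  Step 5: search space = 144717 -> 72358
  Step 6: search space = 72358 -> 36179
  Step 7: search space = 36179 -> 18089
  Step 8: search space = 18089 -> 9044
  Step 9: search space = 9044 -> 4522
  Step 10: search space = 4522 -> 2261
  Step 11: search space = 2261 -> 1130
  Step 12: search space = 1130 -> 565
  Step 13: search space = 565 -> 282
  Step 14: search space = 282 -> 141
  Step 15: search space = 141 -> 70
  Step 16: search space = 70 -> 35
  Step 17: search space = 35 -> 17
  Step 18: search space = 17 -> 8
  Step 19: search space = 8 -> 4
  Step 20: search space = 4 -> 2
  Step 21: search space = 2 -> 1
  Step 22: search space = 1 (final check)
Maximum comparisons = floor(log2(2315480)) + 1 = 21 + 1 = 22


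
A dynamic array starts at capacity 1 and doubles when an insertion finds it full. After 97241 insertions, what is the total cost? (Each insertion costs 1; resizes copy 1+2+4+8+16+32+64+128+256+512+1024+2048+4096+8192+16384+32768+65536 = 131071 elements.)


Insertion cost: 97241 (one per element)
Resizes occur just before inserting elements 2, 3, 5, 9, ...
Elements copied at each resize: 1 + 2 + 4 + 8 + 16 + 32 + 64 + 128 + 256 + 512 + 1024 + 2048 + 4096 + 8192 + 16384 + 32768 + 65536
Sum of copies = 131071 (geometric series: 2^k - 1)
Total = 97241 + 131071 = 228312


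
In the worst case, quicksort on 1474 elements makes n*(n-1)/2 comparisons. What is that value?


Sum of comparisons per partition:
1473 + 1472 + ... + 1 + 0
= 1474 * (1474 - 1) / 2
= 1474 * 1473 / 2
= 1085601


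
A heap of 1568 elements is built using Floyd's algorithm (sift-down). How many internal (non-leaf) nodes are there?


Leaf nodes occupy roughly half the array.
Sift-down is called for each internal node, starting from the last one.
Internal nodes = floor(n/2) = floor(1568/2) = 784


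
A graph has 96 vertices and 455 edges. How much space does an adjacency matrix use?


Adjacency matrix: V x V grid of entries
Space = V^2 = 96^2 = 96 * 96 = 9216


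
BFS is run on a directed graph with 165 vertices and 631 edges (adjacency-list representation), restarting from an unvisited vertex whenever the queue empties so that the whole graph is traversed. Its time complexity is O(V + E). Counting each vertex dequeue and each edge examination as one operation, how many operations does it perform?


A full BFS traversal dequeues each vertex exactly once and examines each directed edge exactly once.
V = 165 (vertex processing cost)
E = 631 (edge examination cost)
Total operations proportional to V + E = 165 + 631 = 796


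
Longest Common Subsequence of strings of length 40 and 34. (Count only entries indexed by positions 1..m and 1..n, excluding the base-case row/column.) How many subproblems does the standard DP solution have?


DP table indexed by positions in both strings.
First string: 40 positions
Second string: 34 positions
Total = 40 * 34 = 1360


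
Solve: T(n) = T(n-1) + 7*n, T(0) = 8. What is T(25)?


Expanding the recurrence:
T(25) = T(24) + 7*25
       = T(23) + 7*24 + 7*25
       ...
       = T(0) + 7*(1 + 2 + ... + 25)
       = 8 + 7 * 25*26/2
       = 8 + 7 * 325
       = 8 + 2275 = 2283


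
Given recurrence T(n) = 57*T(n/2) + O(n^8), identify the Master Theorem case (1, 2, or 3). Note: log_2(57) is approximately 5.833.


Master Theorem parameters: a=57, b=2, c=8
log_b(a) = 5.833
Compare b^c with a: 2^8 = 256 > 57, so c > log_b(a).
Comparing c=8 vs log_b(a)=5.833:
8 > 5.833 => Case 3
Result: T(n) = O(n^8)
Master Theorem case = 3


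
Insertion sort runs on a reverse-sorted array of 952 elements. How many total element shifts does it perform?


Sum of shifts = 1 + 2 + 3 + ... + 951
= 952 * 951 / 2
= 905352 / 2
= 452676
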